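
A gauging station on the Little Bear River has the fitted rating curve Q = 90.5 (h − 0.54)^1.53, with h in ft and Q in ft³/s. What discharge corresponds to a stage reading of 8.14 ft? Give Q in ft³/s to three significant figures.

Q = 90.5 × (8.14 − 0.54)^1.53 = 90.5 × 7.6^1.53 = 2015 ft³/s

2020 ft³/s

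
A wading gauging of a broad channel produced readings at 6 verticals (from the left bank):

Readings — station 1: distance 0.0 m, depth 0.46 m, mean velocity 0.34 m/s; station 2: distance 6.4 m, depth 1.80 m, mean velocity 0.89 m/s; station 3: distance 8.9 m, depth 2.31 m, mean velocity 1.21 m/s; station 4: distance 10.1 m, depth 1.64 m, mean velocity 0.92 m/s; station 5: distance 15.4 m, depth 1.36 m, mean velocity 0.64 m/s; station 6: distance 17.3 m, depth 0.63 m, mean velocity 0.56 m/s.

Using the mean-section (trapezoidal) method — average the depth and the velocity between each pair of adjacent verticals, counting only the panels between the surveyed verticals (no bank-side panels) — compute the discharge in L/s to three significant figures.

19700 L/s

Panel 1-2: Δb = 6.4 m, d̄ = (0.46+1.80)/2 = 1.13, v̄ = (0.34+0.89)/2 = 0.615 → q = 6.4×1.13×0.615 = 4.448 m³/s
Panel 2-3: Δb = 2.5 m, d̄ = (1.80+2.31)/2 = 2.055, v̄ = (0.89+1.21)/2 = 1.05 → q = 2.5×2.055×1.05 = 5.394 m³/s
Panel 3-4: Δb = 1.2 m, d̄ = (2.31+1.64)/2 = 1.975, v̄ = (1.21+0.92)/2 = 1.065 → q = 1.2×1.975×1.065 = 2.524 m³/s
Panel 4-5: Δb = 5.3 m, d̄ = (1.64+1.36)/2 = 1.5, v̄ = (0.92+0.64)/2 = 0.78 → q = 5.3×1.5×0.78 = 6.201 m³/s
Panel 5-6: Δb = 1.9 m, d̄ = (1.36+0.63)/2 = 0.995, v̄ = (0.64+0.56)/2 = 0.6 → q = 1.9×0.995×0.6 = 1.134 m³/s
Q = Σ q = 19.70 m³/s
= 19.70 × 1000 = 19700 L/s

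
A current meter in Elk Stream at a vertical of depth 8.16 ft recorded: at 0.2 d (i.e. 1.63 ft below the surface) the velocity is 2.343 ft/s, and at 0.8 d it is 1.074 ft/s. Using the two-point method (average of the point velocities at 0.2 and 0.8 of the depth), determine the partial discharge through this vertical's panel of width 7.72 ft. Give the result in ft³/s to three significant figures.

108 ft³/s

v̄ = (2.343 + 1.074) / 2 = 1.709 ft/s
q = v̄ × d × w = 1.709 × 8.16 × 7.72 = 107.6 ft³/s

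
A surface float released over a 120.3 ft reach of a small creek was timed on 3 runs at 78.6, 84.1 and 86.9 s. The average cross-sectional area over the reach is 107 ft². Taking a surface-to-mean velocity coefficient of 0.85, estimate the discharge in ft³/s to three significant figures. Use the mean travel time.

132 ft³/s

t̄ = (78.6 + 84.1 + 86.9) / 3 = 83.2 s
v_surface = L / t̄ = 120.3 / 83.2 = 1.446 ft/s
v_mean = 0.85 × 1.446 = 1.229 ft/s
Q = A × v_mean = 107 × 1.229 = 131.5 ft³/s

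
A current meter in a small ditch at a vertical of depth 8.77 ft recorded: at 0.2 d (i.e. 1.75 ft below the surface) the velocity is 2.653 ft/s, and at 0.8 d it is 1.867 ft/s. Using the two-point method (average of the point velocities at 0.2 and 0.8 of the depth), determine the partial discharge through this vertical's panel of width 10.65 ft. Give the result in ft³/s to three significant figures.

211 ft³/s

v̄ = (2.653 + 1.867) / 2 = 2.260 ft/s
q = v̄ × d × w = 2.260 × 8.77 × 10.65 = 211.1 ft³/s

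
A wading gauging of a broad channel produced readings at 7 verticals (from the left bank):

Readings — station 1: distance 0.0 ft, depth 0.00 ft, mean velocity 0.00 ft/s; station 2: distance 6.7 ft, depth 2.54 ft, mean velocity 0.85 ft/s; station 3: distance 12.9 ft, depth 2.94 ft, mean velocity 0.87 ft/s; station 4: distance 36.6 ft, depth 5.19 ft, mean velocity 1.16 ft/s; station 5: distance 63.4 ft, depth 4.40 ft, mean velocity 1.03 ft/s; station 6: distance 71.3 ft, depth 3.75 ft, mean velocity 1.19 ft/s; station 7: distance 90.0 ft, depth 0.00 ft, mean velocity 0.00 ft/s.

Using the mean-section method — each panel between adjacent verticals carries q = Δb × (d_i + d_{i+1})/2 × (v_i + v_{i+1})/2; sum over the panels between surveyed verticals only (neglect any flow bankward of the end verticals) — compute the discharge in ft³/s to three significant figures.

Panel 1-2: Δb = 6.7 ft, d̄ = (0.00+2.54)/2 = 1.27, v̄ = (0.00+0.85)/2 = 0.425 → q = 6.7×1.27×0.425 = 3.616 ft³/s
Panel 2-3: Δb = 6.2 ft, d̄ = (2.54+2.94)/2 = 2.74, v̄ = (0.85+0.87)/2 = 0.86 → q = 6.2×2.74×0.86 = 14.61 ft³/s
Panel 3-4: Δb = 23.7 ft, d̄ = (2.94+5.19)/2 = 4.065, v̄ = (0.87+1.16)/2 = 1.015 → q = 23.7×4.065×1.015 = 97.79 ft³/s
Panel 4-5: Δb = 26.8 ft, d̄ = (5.19+4.40)/2 = 4.795, v̄ = (1.16+1.03)/2 = 1.095 → q = 26.8×4.795×1.095 = 140.7 ft³/s
Panel 5-6: Δb = 7.9 ft, d̄ = (4.40+3.75)/2 = 4.075, v̄ = (1.03+1.19)/2 = 1.11 → q = 7.9×4.075×1.11 = 35.73 ft³/s
Panel 6-7: Δb = 18.7 ft, d̄ = (3.75+0.00)/2 = 1.875, v̄ = (1.19+0.00)/2 = 0.595 → q = 18.7×1.875×0.595 = 20.86 ft³/s
Q = Σ q = 313.3 ft³/s

313 ft³/s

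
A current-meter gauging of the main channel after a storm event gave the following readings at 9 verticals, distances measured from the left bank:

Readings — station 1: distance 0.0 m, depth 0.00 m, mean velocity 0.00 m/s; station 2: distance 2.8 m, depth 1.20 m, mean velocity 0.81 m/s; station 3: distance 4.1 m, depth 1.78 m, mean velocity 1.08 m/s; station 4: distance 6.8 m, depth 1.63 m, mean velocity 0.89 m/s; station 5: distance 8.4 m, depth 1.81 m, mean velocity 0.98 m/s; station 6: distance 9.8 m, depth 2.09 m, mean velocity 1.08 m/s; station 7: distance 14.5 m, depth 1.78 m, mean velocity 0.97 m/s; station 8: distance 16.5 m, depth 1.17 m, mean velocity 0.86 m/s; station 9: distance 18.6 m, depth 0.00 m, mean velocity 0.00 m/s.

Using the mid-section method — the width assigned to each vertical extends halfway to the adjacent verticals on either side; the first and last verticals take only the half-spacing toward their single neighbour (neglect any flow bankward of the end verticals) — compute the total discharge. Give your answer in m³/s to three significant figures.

w_2 = (4.1 − 0.0)/2 = 2.05 m; q_2 = 0.81 × 1.20 × 2.05 = 1.993 m³/s
w_3 = (6.8 − 2.8)/2 = 2 m; q_3 = 1.08 × 1.78 × 2 = 3.845 m³/s
w_4 = (8.4 − 4.1)/2 = 2.15 m; q_4 = 0.89 × 1.63 × 2.15 = 3.119 m³/s
w_5 = (9.8 − 6.8)/2 = 1.5 m; q_5 = 0.98 × 1.81 × 1.5 = 2.661 m³/s
w_6 = (14.5 − 8.4)/2 = 3.05 m; q_6 = 1.08 × 2.09 × 3.05 = 6.884 m³/s
w_7 = (16.5 − 9.8)/2 = 3.35 m; q_7 = 0.97 × 1.78 × 3.35 = 5.784 m³/s
w_8 = (18.6 − 14.5)/2 = 2.05 m; q_8 = 0.86 × 1.17 × 2.05 = 2.063 m³/s
Stations 1, 9 contribute zero (depth or velocity is 0).
Q = Σ qᵢ = 26.35 m³/s

26.3 m³/s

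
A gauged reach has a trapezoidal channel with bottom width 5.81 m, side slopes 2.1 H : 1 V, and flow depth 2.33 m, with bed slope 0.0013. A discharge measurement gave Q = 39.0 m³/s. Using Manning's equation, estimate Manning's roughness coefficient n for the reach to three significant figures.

A = (b + z·y)·y = (5.81 + 2.1×2.33)×2.33 = 24.94 m²
P = b + 2y√(1+z²) = 5.81 + 2×2.33×√(1+2.1²) = 16.65 m
R = A/P = 24.94/16.65 = 1.498 m
n = (1/Q)·A·R^(2/3)·S^(1/2) = (1/39.0) × 24.94 × 1.309 × 0.03606 = 0.03018

0.0302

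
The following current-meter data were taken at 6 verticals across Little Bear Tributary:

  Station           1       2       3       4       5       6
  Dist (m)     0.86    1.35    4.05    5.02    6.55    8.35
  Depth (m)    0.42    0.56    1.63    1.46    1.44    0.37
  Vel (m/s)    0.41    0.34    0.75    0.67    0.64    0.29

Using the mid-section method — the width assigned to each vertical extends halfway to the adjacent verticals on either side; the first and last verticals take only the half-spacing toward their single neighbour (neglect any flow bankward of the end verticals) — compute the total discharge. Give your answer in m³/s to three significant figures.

w_1 = (1.35 − 0.86)/2 = 0.245 m; q_1 = 0.41 × 0.42 × 0.245 = 0.04219 m³/s
w_2 = (4.05 − 0.86)/2 = 1.595 m; q_2 = 0.34 × 0.56 × 1.595 = 0.3037 m³/s
w_3 = (5.02 − 1.35)/2 = 1.835 m; q_3 = 0.75 × 1.63 × 1.835 = 2.243 m³/s
w_4 = (6.55 − 4.05)/2 = 1.25 m; q_4 = 0.67 × 1.46 × 1.25 = 1.223 m³/s
w_5 = (8.35 − 5.02)/2 = 1.665 m; q_5 = 0.64 × 1.44 × 1.665 = 1.534 m³/s
w_6 = (8.35 − 6.55)/2 = 0.9 m; q_6 = 0.29 × 0.37 × 0.9 = 0.09657 m³/s
Q = Σ qᵢ = 5.443 m³/s

5.44 m³/s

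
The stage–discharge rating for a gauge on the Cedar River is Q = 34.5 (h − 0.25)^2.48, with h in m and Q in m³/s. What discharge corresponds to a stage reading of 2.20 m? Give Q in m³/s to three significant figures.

Q = 34.5 × (2.20 − 0.25)^2.48 = 34.5 × 1.95^2.48 = 180.8 m³/s

181 m³/s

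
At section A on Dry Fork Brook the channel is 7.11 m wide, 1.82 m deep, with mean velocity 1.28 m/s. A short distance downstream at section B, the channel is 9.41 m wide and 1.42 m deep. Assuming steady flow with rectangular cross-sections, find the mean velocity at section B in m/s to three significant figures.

Q = A₁V₁ = (7.11×1.82) × 1.28 = 16.56 m³/s
A₂ = 9.41 × 1.42 = 13.36 m²
V₂ = Q/A₂ = 16.56/13.36 = 1.240 m/s

1.24 m/s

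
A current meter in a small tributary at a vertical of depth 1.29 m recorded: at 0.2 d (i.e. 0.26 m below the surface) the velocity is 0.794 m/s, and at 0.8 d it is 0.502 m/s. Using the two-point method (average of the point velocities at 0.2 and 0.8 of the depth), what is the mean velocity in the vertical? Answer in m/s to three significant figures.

0.648 m/s

v̄ = (0.794 + 0.502) / 2 = 0.6480 m/s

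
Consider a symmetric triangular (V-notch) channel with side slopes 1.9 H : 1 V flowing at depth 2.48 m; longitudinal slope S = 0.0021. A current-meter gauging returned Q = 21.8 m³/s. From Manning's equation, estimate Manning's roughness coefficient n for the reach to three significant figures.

A = z·y² = 1.9×2.48² = 11.69 m²
P = 2y√(1+z²) = 2×2.48×√(1+1.9²) = 10.65 m
R = A/P = 11.69/10.65 = 1.097 m
n = (1/Q)·A·R^(2/3)·S^(1/2) = (1/21.8) × 11.69 × 1.064 × 0.04583 = 0.02613

0.0261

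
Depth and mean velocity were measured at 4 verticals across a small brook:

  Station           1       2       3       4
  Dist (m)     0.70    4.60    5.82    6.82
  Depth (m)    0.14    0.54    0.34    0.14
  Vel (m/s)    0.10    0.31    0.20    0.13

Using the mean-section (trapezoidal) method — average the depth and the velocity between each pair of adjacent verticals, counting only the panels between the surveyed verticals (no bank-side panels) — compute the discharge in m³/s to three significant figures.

0.448 m³/s

Panel 1-2: Δb = 3.9 m, d̄ = (0.14+0.54)/2 = 0.34, v̄ = (0.10+0.31)/2 = 0.205 → q = 3.9×0.34×0.205 = 0.2718 m³/s
Panel 2-3: Δb = 1.22 m, d̄ = (0.54+0.34)/2 = 0.44, v̄ = (0.31+0.20)/2 = 0.255 → q = 1.22×0.44×0.255 = 0.1369 m³/s
Panel 3-4: Δb = 1 m, d̄ = (0.34+0.14)/2 = 0.24, v̄ = (0.20+0.13)/2 = 0.165 → q = 1×0.24×0.165 = 0.03960 m³/s
Q = Σ q = 0.4483 m³/s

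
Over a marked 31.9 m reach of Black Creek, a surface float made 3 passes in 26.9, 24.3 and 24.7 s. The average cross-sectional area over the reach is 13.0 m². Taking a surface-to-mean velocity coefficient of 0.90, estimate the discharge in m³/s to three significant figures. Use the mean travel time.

14.8 m³/s

t̄ = (26.9 + 24.3 + 24.7) / 3 = 25.3 s
v_surface = L / t̄ = 31.9 / 25.3 = 1.261 m/s
v_mean = 0.90 × 1.261 = 1.135 m/s
Q = A × v_mean = 13.0 × 1.135 = 14.75 m³/s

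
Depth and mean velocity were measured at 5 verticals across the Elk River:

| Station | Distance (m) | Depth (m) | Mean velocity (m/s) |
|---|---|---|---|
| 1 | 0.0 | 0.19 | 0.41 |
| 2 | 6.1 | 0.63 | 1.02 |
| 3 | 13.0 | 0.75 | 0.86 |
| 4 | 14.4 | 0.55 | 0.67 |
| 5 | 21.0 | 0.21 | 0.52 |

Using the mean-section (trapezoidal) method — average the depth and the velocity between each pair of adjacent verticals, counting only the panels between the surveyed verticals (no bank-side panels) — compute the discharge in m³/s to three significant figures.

Panel 1-2: Δb = 6.1 m, d̄ = (0.19+0.63)/2 = 0.41, v̄ = (0.41+1.02)/2 = 0.715 → q = 6.1×0.41×0.715 = 1.788 m³/s
Panel 2-3: Δb = 6.9 m, d̄ = (0.63+0.75)/2 = 0.69, v̄ = (1.02+0.86)/2 = 0.94 → q = 6.9×0.69×0.94 = 4.475 m³/s
Panel 3-4: Δb = 1.4 m, d̄ = (0.75+0.55)/2 = 0.65, v̄ = (0.86+0.67)/2 = 0.765 → q = 1.4×0.65×0.765 = 0.6962 m³/s
Panel 4-5: Δb = 6.6 m, d̄ = (0.55+0.21)/2 = 0.38, v̄ = (0.67+0.52)/2 = 0.595 → q = 6.6×0.38×0.595 = 1.492 m³/s
Q = Σ q = 8.452 m³/s

8.45 m³/s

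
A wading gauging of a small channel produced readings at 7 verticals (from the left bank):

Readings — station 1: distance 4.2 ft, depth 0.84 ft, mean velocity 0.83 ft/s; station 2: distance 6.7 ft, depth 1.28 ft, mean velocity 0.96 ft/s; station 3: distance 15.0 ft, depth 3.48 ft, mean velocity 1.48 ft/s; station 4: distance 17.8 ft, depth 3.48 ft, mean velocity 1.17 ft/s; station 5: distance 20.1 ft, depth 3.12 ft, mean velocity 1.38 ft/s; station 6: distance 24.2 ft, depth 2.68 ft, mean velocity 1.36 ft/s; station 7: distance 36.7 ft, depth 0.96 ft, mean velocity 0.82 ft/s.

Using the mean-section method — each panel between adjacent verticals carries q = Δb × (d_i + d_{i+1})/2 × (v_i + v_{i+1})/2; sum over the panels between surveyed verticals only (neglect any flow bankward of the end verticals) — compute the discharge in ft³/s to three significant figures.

Panel 1-2: Δb = 2.5 ft, d̄ = (0.84+1.28)/2 = 1.06, v̄ = (0.83+0.96)/2 = 0.895 → q = 2.5×1.06×0.895 = 2.372 ft³/s
Panel 2-3: Δb = 8.3 ft, d̄ = (1.28+3.48)/2 = 2.38, v̄ = (0.96+1.48)/2 = 1.22 → q = 8.3×2.38×1.22 = 24.10 ft³/s
Panel 3-4: Δb = 2.8 ft, d̄ = (3.48+3.48)/2 = 3.48, v̄ = (1.48+1.17)/2 = 1.325 → q = 2.8×3.48×1.325 = 12.91 ft³/s
Panel 4-5: Δb = 2.3 ft, d̄ = (3.48+3.12)/2 = 3.3, v̄ = (1.17+1.38)/2 = 1.275 → q = 2.3×3.3×1.275 = 9.677 ft³/s
Panel 5-6: Δb = 4.1 ft, d̄ = (3.12+2.68)/2 = 2.9, v̄ = (1.38+1.36)/2 = 1.37 → q = 4.1×2.9×1.37 = 16.29 ft³/s
Panel 6-7: Δb = 12.5 ft, d̄ = (2.68+0.96)/2 = 1.82, v̄ = (1.36+0.82)/2 = 1.09 → q = 12.5×1.82×1.09 = 24.80 ft³/s
Q = Σ q = 90.15 ft³/s

90.1 ft³/s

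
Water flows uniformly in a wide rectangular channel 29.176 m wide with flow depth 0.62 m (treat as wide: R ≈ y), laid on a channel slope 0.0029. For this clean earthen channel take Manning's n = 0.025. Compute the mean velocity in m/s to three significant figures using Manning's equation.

1.57 m/s

A = b·y = 29.176 × 0.62 = 18.09 m²
Wide channel: R ≈ y = 0.62 m
Q = (1/n)·A·R^(2/3)·S^(1/2) = (1/0.025) × 18.09 × 0.6200^(2/3) × 0.0029^(1/2) = 28.33 m³/s
V = Q/A = 28.33/18.09 = 1.566 m/s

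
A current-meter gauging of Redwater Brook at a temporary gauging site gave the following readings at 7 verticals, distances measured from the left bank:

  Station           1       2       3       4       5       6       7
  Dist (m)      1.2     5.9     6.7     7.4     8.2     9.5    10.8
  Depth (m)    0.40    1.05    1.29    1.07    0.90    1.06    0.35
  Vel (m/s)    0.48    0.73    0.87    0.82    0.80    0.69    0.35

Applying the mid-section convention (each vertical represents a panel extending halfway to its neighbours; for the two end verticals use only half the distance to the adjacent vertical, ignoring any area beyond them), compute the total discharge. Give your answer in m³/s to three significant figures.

w_1 = (5.9 − 1.2)/2 = 2.35 m; q_1 = 0.48 × 0.40 × 2.35 = 0.4512 m³/s
w_2 = (6.7 − 1.2)/2 = 2.75 m; q_2 = 0.73 × 1.05 × 2.75 = 2.108 m³/s
w_3 = (7.4 − 5.9)/2 = 0.75 m; q_3 = 0.87 × 1.29 × 0.75 = 0.8417 m³/s
w_4 = (8.2 − 6.7)/2 = 0.75 m; q_4 = 0.82 × 1.07 × 0.75 = 0.6581 m³/s
w_5 = (9.5 − 7.4)/2 = 1.05 m; q_5 = 0.80 × 0.90 × 1.05 = 0.7560 m³/s
w_6 = (10.8 − 8.2)/2 = 1.3 m; q_6 = 0.69 × 1.06 × 1.3 = 0.9508 m³/s
w_7 = (10.8 − 9.5)/2 = 0.65 m; q_7 = 0.35 × 0.35 × 0.65 = 0.07963 m³/s
Q = Σ qᵢ = 5.845 m³/s

5.85 m³/s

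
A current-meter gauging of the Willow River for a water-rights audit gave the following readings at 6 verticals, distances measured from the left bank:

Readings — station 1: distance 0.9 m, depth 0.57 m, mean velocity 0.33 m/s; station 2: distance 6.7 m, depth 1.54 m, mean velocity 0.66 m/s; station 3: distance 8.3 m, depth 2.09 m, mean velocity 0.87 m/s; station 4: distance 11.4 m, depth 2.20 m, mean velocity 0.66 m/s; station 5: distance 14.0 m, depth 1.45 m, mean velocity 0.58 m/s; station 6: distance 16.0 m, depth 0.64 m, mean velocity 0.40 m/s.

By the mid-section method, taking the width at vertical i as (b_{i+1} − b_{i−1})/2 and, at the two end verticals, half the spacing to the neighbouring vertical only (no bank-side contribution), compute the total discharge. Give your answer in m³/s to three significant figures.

w_1 = (6.7 − 0.9)/2 = 2.9 m; q_1 = 0.33 × 0.57 × 2.9 = 0.5455 m³/s
w_2 = (8.3 − 0.9)/2 = 3.7 m; q_2 = 0.66 × 1.54 × 3.7 = 3.761 m³/s
w_3 = (11.4 − 6.7)/2 = 2.35 m; q_3 = 0.87 × 2.09 × 2.35 = 4.273 m³/s
w_4 = (14.0 − 8.3)/2 = 2.85 m; q_4 = 0.66 × 2.20 × 2.85 = 4.138 m³/s
w_5 = (16.0 − 11.4)/2 = 2.3 m; q_5 = 0.58 × 1.45 × 2.3 = 1.934 m³/s
w_6 = (16.0 − 14.0)/2 = 1 m; q_6 = 0.40 × 0.64 × 1 = 0.2560 m³/s
Q = Σ qᵢ = 14.91 m³/s

14.9 m³/s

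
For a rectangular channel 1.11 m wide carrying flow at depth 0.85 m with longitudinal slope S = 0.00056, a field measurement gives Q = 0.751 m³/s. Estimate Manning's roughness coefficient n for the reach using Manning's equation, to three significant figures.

0.0144

A = b·y = 1.11 × 0.85 = 0.9435 m²
P = b + 2y = 1.11 + 2×0.85 = 2.810 m
R = A/P = 0.9435/2.810 = 0.3358 m
n = (1/Q)·A·R^(2/3)·S^(1/2) = (1/0.751) × 0.9435 × 0.4831 × 0.02366 = 0.01436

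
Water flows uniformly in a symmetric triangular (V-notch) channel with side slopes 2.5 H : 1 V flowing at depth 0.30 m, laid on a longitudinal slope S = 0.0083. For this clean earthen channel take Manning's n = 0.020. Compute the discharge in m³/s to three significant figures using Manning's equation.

A = z·y² = 2.5×0.30² = 0.2250 m²
P = 2y√(1+z²) = 2×0.30×√(1+2.5²) = 1.616 m
R = A/P = 0.2250/1.616 = 0.1393 m
Q = (1/n)·A·R^(2/3)·S^(1/2) = (1/0.020) × 0.2250 × 0.1393^(2/3) × 0.0083^(1/2) = 0.2754 m³/s

0.275 m³/s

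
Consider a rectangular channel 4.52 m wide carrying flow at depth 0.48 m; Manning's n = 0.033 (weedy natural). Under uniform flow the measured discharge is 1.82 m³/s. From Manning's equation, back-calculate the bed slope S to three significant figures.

0.00264

A = b·y = 4.52 × 0.48 = 2.170 m²
P = b + 2y = 4.52 + 2×0.48 = 5.480 m
R = A/P = 2.170/5.480 = 0.3959 m
S = (Q·n / (1·A·R^(2/3)))² = (1.82×0.033 / (1×2.170×0.5392))² = 0.002636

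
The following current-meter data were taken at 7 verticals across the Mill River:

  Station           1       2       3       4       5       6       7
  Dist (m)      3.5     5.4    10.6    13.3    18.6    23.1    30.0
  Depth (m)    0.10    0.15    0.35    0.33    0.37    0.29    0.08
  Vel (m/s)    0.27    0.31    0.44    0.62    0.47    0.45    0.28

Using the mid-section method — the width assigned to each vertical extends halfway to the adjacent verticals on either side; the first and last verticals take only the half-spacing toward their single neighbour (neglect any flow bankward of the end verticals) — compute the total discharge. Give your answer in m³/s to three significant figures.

3.29 m³/s

w_1 = (5.4 − 3.5)/2 = 0.95 m; q_1 = 0.27 × 0.10 × 0.95 = 0.02565 m³/s
w_2 = (10.6 − 3.5)/2 = 3.55 m; q_2 = 0.31 × 0.15 × 3.55 = 0.1651 m³/s
w_3 = (13.3 − 5.4)/2 = 3.95 m; q_3 = 0.44 × 0.35 × 3.95 = 0.6083 m³/s
w_4 = (18.6 − 10.6)/2 = 4 m; q_4 = 0.62 × 0.33 × 4 = 0.8184 m³/s
w_5 = (23.1 − 13.3)/2 = 4.9 m; q_5 = 0.47 × 0.37 × 4.9 = 0.8521 m³/s
w_6 = (30.0 − 18.6)/2 = 5.7 m; q_6 = 0.45 × 0.29 × 5.7 = 0.7439 m³/s
w_7 = (30.0 − 23.1)/2 = 3.45 m; q_7 = 0.28 × 0.08 × 3.45 = 0.07728 m³/s
Q = Σ qᵢ = 3.291 m³/s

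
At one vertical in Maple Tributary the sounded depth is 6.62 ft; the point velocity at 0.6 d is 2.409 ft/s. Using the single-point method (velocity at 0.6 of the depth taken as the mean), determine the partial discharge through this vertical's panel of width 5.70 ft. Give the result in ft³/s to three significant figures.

90.9 ft³/s

v̄ = v₀.₆ = 2.409 ft/s
q = v̄ × d × w = 2.409 × 6.62 × 5.70 = 90.90 ft³/s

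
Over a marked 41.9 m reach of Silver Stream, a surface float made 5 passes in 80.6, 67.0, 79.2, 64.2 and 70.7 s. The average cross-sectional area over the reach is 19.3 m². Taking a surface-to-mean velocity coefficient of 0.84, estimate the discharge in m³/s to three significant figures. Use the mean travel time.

t̄ = (80.6 + 67.0 + 79.2 + 64.2 + 70.7) / 5 = 72.34 s
v_surface = L / t̄ = 41.9 / 72.34 = 0.5792 m/s
v_mean = 0.84 × 0.5792 = 0.4865 m/s
Q = A × v_mean = 19.3 × 0.4865 = 9.390 m³/s

9.39 m³/s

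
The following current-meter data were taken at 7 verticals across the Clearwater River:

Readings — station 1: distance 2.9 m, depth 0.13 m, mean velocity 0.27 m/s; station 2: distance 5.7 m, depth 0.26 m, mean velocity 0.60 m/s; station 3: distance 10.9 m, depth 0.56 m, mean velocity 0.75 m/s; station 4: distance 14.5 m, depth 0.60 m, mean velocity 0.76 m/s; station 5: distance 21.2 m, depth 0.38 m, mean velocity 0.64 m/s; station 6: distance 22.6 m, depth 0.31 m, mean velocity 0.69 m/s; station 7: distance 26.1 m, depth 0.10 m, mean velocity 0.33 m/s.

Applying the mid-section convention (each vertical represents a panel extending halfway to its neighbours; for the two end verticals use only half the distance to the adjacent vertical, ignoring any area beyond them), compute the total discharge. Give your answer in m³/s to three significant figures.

6.44 m³/s

w_1 = (5.7 − 2.9)/2 = 1.4 m; q_1 = 0.27 × 0.13 × 1.4 = 0.04914 m³/s
w_2 = (10.9 − 2.9)/2 = 4 m; q_2 = 0.60 × 0.26 × 4 = 0.6240 m³/s
w_3 = (14.5 − 5.7)/2 = 4.4 m; q_3 = 0.75 × 0.56 × 4.4 = 1.848 m³/s
w_4 = (21.2 − 10.9)/2 = 5.15 m; q_4 = 0.76 × 0.60 × 5.15 = 2.348 m³/s
w_5 = (22.6 − 14.5)/2 = 4.05 m; q_5 = 0.64 × 0.38 × 4.05 = 0.9850 m³/s
w_6 = (26.1 − 21.2)/2 = 2.45 m; q_6 = 0.69 × 0.31 × 2.45 = 0.5241 m³/s
w_7 = (26.1 − 22.6)/2 = 1.75 m; q_7 = 0.33 × 0.10 × 1.75 = 0.05775 m³/s
Q = Σ qᵢ = 6.436 m³/s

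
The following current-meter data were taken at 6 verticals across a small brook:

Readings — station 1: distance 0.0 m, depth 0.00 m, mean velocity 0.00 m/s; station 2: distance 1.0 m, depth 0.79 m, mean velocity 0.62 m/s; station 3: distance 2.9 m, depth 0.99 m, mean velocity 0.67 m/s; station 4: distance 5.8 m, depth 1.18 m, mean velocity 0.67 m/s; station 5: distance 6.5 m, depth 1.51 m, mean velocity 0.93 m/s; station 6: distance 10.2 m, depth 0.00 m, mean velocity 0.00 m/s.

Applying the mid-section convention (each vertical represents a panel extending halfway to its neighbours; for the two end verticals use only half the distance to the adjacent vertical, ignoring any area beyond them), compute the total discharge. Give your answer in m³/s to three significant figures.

w_2 = (2.9 − 0.0)/2 = 1.45 m; q_2 = 0.62 × 0.79 × 1.45 = 0.7102 m³/s
w_3 = (5.8 − 1.0)/2 = 2.4 m; q_3 = 0.67 × 0.99 × 2.4 = 1.592 m³/s
w_4 = (6.5 − 2.9)/2 = 1.8 m; q_4 = 0.67 × 1.18 × 1.8 = 1.423 m³/s
w_5 = (10.2 − 5.8)/2 = 2.2 m; q_5 = 0.93 × 1.51 × 2.2 = 3.089 m³/s
Stations 1, 6 contribute zero (depth or velocity is 0).
Q = Σ qᵢ = 6.815 m³/s

6.81 m³/s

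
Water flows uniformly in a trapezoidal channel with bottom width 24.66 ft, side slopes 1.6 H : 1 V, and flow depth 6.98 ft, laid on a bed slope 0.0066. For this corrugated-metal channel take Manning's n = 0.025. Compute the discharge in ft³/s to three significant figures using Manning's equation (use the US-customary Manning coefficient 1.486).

3490 ft³/s

A = (b + z·y)·y = (24.66 + 1.6×6.98)×6.98 = 250.1 ft²
P = b + 2y√(1+z²) = 24.66 + 2×6.98×√(1+1.6²) = 51.00 ft
R = A/P = 250.1/51.00 = 4.904 ft
Q = (1.486/n)·A·R^(2/3)·S^(1/2) = (1.486/0.025) × 250.1 × 4.904^(2/3) × 0.0066^(1/2) = 3486 ft³/s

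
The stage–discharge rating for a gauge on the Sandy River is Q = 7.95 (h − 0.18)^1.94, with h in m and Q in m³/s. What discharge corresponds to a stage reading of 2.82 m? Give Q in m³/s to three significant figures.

52.3 m³/s

Q = 7.95 × (2.82 − 0.18)^1.94 = 7.95 × 2.64^1.94 = 52.27 m³/s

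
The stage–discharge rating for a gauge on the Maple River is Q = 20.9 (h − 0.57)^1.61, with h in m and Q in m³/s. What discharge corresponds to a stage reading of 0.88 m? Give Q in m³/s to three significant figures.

Q = 20.9 × (0.88 − 0.57)^1.61 = 20.9 × 0.31^1.61 = 3.171 m³/s

3.17 m³/s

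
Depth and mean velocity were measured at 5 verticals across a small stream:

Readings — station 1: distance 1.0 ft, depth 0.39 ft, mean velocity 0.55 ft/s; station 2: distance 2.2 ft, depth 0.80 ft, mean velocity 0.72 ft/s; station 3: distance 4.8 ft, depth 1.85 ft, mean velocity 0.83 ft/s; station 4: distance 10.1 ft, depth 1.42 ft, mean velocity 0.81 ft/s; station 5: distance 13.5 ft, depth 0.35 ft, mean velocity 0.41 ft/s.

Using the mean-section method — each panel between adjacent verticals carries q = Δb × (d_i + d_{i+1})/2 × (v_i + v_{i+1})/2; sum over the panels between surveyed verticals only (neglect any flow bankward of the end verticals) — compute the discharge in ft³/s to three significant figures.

Panel 1-2: Δb = 1.2 ft, d̄ = (0.39+0.80)/2 = 0.595, v̄ = (0.55+0.72)/2 = 0.635 → q = 1.2×0.595×0.635 = 0.4534 ft³/s
Panel 2-3: Δb = 2.6 ft, d̄ = (0.80+1.85)/2 = 1.325, v̄ = (0.72+0.83)/2 = 0.775 → q = 2.6×1.325×0.775 = 2.670 ft³/s
Panel 3-4: Δb = 5.3 ft, d̄ = (1.85+1.42)/2 = 1.635, v̄ = (0.83+0.81)/2 = 0.82 → q = 5.3×1.635×0.82 = 7.106 ft³/s
Panel 4-5: Δb = 3.4 ft, d̄ = (1.42+0.35)/2 = 0.885, v̄ = (0.81+0.41)/2 = 0.61 → q = 3.4×0.885×0.61 = 1.835 ft³/s
Q = Σ q = 12.06 ft³/s

12.1 ft³/s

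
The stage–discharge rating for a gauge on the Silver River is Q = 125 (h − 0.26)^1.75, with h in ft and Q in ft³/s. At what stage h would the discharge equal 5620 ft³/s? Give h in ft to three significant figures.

9.06 ft

h − h₀ = (Q/C)^(1/b) = (5620/125)^(1/1.75) = 8.800 ft
h = 0.26 + 8.800 = 9.060 ft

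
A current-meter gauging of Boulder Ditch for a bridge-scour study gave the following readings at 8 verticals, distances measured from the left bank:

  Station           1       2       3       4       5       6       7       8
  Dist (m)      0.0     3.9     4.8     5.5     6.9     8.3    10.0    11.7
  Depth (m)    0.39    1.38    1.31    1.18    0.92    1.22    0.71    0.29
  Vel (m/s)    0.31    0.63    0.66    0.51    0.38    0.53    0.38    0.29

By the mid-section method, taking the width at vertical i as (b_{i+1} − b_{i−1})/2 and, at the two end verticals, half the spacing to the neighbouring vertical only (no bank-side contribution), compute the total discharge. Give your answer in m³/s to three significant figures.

w_1 = (3.9 − 0.0)/2 = 1.95 m; q_1 = 0.31 × 0.39 × 1.95 = 0.2358 m³/s
w_2 = (4.8 − 0.0)/2 = 2.4 m; q_2 = 0.63 × 1.38 × 2.4 = 2.087 m³/s
w_3 = (5.5 − 3.9)/2 = 0.8 m; q_3 = 0.66 × 1.31 × 0.8 = 0.6917 m³/s
w_4 = (6.9 − 4.8)/2 = 1.05 m; q_4 = 0.51 × 1.18 × 1.05 = 0.6319 m³/s
w_5 = (8.3 − 5.5)/2 = 1.4 m; q_5 = 0.38 × 0.92 × 1.4 = 0.4894 m³/s
w_6 = (10.0 − 6.9)/2 = 1.55 m; q_6 = 0.53 × 1.22 × 1.55 = 1.002 m³/s
w_7 = (11.7 − 8.3)/2 = 1.7 m; q_7 = 0.38 × 0.71 × 1.7 = 0.4587 m³/s
w_8 = (11.7 − 10.0)/2 = 0.85 m; q_8 = 0.29 × 0.29 × 0.85 = 0.07149 m³/s
Q = Σ qᵢ = 5.668 m³/s

5.67 m³/s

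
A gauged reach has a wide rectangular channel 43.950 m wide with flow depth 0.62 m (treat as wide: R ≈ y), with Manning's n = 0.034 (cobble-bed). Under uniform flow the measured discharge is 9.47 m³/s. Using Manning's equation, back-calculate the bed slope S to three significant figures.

0.000264

A = b·y = 43.950 × 0.62 = 27.25 m²
Wide channel: R ≈ y = 0.62 m
S = (Q·n / (1·A·R^(2/3)))² = (9.47×0.034 / (1×27.25×0.7271))² = 0.0002641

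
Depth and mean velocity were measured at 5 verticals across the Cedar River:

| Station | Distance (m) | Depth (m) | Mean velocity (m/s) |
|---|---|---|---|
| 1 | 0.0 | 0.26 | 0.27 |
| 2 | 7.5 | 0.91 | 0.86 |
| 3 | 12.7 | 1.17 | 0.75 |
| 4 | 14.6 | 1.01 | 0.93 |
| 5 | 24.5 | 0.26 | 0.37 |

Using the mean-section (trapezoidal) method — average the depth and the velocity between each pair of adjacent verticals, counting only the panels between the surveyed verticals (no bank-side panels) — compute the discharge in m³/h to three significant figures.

45600 m³/h

Panel 1-2: Δb = 7.5 m, d̄ = (0.26+0.91)/2 = 0.585, v̄ = (0.27+0.86)/2 = 0.565 → q = 7.5×0.585×0.565 = 2.479 m³/s
Panel 2-3: Δb = 5.2 m, d̄ = (0.91+1.17)/2 = 1.04, v̄ = (0.86+0.75)/2 = 0.805 → q = 5.2×1.04×0.805 = 4.353 m³/s
Panel 3-4: Δb = 1.9 m, d̄ = (1.17+1.01)/2 = 1.09, v̄ = (0.75+0.93)/2 = 0.84 → q = 1.9×1.09×0.84 = 1.740 m³/s
Panel 4-5: Δb = 9.9 m, d̄ = (1.01+0.26)/2 = 0.635, v̄ = (0.93+0.37)/2 = 0.65 → q = 9.9×0.635×0.65 = 4.086 m³/s
Q = Σ q = 12.66 m³/s
= 12.66 × 3600 = 45570 m³/h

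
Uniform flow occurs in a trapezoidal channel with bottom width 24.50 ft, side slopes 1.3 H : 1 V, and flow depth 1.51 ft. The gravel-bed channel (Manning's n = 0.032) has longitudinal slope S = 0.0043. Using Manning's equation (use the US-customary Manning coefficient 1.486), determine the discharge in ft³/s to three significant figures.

A = (b + z·y)·y = (24.50 + 1.3×1.51)×1.51 = 39.96 ft²
P = b + 2y√(1+z²) = 24.50 + 2×1.51×√(1+1.3²) = 29.45 ft
R = A/P = 39.96/29.45 = 1.357 ft
Q = (1.486/n)·A·R^(2/3)·S^(1/2) = (1.486/0.032) × 39.96 × 1.357^(2/3) × 0.0043^(1/2) = 149.1 ft³/s

149 ft³/s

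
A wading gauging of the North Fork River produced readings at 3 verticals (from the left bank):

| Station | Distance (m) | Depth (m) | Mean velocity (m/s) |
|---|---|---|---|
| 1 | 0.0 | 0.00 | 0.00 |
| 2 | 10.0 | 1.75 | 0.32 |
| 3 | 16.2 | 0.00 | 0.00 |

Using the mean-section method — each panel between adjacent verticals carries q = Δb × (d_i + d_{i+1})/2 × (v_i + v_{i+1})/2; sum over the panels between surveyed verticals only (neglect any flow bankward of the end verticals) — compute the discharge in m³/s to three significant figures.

2.27 m³/s

Panel 1-2: Δb = 10 m, d̄ = (0.00+1.75)/2 = 0.875, v̄ = (0.00+0.32)/2 = 0.16 → q = 10×0.875×0.16 = 1.400 m³/s
Panel 2-3: Δb = 6.2 m, d̄ = (1.75+0.00)/2 = 0.875, v̄ = (0.32+0.00)/2 = 0.16 → q = 6.2×0.875×0.16 = 0.8680 m³/s
Q = Σ q = 2.268 m³/s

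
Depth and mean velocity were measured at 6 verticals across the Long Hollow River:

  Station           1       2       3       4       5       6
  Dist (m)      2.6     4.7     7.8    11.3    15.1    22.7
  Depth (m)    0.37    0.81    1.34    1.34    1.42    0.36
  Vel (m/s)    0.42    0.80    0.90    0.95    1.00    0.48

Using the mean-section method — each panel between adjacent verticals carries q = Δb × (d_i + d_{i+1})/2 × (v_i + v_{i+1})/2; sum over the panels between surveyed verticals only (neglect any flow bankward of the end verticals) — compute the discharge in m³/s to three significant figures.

Panel 1-2: Δb = 2.1 m, d̄ = (0.37+0.81)/2 = 0.59, v̄ = (0.42+0.80)/2 = 0.61 → q = 2.1×0.59×0.61 = 0.7558 m³/s
Panel 2-3: Δb = 3.1 m, d̄ = (0.81+1.34)/2 = 1.075, v̄ = (0.80+0.90)/2 = 0.85 → q = 3.1×1.075×0.85 = 2.833 m³/s
Panel 3-4: Δb = 3.5 m, d̄ = (1.34+1.34)/2 = 1.34, v̄ = (0.90+0.95)/2 = 0.925 → q = 3.5×1.34×0.925 = 4.338 m³/s
Panel 4-5: Δb = 3.8 m, d̄ = (1.34+1.42)/2 = 1.38, v̄ = (0.95+1.00)/2 = 0.975 → q = 3.8×1.38×0.975 = 5.113 m³/s
Panel 5-6: Δb = 7.6 m, d̄ = (1.42+0.36)/2 = 0.89, v̄ = (1.00+0.48)/2 = 0.74 → q = 7.6×0.89×0.74 = 5.005 m³/s
Q = Σ q = 18.04 m³/s

18.0 m³/s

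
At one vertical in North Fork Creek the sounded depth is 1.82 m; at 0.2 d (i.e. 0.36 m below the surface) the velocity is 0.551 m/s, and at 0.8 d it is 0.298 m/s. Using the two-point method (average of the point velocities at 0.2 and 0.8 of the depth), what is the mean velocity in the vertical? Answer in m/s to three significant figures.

v̄ = (0.551 + 0.298) / 2 = 0.4245 m/s

0.425 m/s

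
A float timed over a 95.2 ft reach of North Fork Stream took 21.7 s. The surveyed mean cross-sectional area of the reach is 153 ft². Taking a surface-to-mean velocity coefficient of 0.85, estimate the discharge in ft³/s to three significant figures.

571 ft³/s

v_surface = L / t̄ = 95.2 / 21.7 = 4.387 ft/s
v_mean = 0.85 × 4.387 = 3.729 ft/s
Q = A × v_mean = 153 × 3.729 = 570.5 ft³/s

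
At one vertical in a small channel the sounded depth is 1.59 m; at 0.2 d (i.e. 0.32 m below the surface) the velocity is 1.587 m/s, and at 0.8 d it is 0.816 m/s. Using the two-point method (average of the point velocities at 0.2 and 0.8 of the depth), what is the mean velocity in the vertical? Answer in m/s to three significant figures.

1.20 m/s

v̄ = (1.587 + 0.816) / 2 = 1.202 m/s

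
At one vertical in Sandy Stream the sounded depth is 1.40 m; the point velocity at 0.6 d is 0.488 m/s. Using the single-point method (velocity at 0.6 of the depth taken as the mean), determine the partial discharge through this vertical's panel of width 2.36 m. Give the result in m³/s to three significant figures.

1.61 m³/s

v̄ = v₀.₆ = 0.488 m/s
q = v̄ × d × w = 0.4880 × 1.40 × 2.36 = 1.612 m³/s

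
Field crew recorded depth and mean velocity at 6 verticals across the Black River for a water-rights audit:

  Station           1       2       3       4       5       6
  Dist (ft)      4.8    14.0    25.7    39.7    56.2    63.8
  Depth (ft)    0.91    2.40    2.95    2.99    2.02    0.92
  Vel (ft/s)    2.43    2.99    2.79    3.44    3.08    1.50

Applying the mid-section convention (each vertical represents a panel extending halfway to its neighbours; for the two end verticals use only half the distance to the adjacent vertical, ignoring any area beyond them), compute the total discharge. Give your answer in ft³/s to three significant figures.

428 ft³/s

w_1 = (14.0 − 4.8)/2 = 4.6 ft; q_1 = 2.43 × 0.91 × 4.6 = 10.17 ft³/s
w_2 = (25.7 − 4.8)/2 = 10.45 ft; q_2 = 2.99 × 2.40 × 10.45 = 74.99 ft³/s
w_3 = (39.7 − 14.0)/2 = 12.85 ft; q_3 = 2.79 × 2.95 × 12.85 = 105.8 ft³/s
w_4 = (56.2 − 25.7)/2 = 15.25 ft; q_4 = 3.44 × 2.99 × 15.25 = 156.9 ft³/s
w_5 = (63.8 − 39.7)/2 = 12.05 ft; q_5 = 3.08 × 2.02 × 12.05 = 74.97 ft³/s
w_6 = (63.8 − 56.2)/2 = 3.8 ft; q_6 = 1.50 × 0.92 × 3.8 = 5.244 ft³/s
Q = Σ qᵢ = 428.0 ft³/s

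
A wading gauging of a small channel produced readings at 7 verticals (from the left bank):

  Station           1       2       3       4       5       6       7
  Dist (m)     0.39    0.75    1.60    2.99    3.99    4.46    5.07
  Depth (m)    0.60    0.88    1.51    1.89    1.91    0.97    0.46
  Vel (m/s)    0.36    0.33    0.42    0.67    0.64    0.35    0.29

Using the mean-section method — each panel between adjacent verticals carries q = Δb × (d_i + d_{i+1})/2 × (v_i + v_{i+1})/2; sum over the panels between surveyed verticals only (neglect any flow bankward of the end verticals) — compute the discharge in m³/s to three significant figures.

Panel 1-2: Δb = 0.36 m, d̄ = (0.60+0.88)/2 = 0.74, v̄ = (0.36+0.33)/2 = 0.345 → q = 0.36×0.74×0.345 = 0.09191 m³/s
Panel 2-3: Δb = 0.85 m, d̄ = (0.88+1.51)/2 = 1.195, v̄ = (0.33+0.42)/2 = 0.375 → q = 0.85×1.195×0.375 = 0.3809 m³/s
Panel 3-4: Δb = 1.39 m, d̄ = (1.51+1.89)/2 = 1.7, v̄ = (0.42+0.67)/2 = 0.545 → q = 1.39×1.7×0.545 = 1.288 m³/s
Panel 4-5: Δb = 1 m, d̄ = (1.89+1.91)/2 = 1.9, v̄ = (0.67+0.64)/2 = 0.655 → q = 1×1.9×0.655 = 1.245 m³/s
Panel 5-6: Δb = 0.47 m, d̄ = (1.91+0.97)/2 = 1.44, v̄ = (0.64+0.35)/2 = 0.495 → q = 0.47×1.44×0.495 = 0.3350 m³/s
Panel 6-7: Δb = 0.61 m, d̄ = (0.97+0.46)/2 = 0.715, v̄ = (0.35+0.29)/2 = 0.32 → q = 0.61×0.715×0.32 = 0.1396 m³/s
Q = Σ q = 3.480 m³/s

3.48 m³/s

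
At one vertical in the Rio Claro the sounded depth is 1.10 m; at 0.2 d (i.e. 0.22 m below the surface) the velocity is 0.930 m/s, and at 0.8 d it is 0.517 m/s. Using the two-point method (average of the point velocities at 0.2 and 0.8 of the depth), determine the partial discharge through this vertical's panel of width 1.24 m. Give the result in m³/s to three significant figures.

v̄ = (0.930 + 0.517) / 2 = 0.7235 m/s
q = v̄ × d × w = 0.7235 × 1.10 × 1.24 = 0.9869 m³/s

0.987 m³/s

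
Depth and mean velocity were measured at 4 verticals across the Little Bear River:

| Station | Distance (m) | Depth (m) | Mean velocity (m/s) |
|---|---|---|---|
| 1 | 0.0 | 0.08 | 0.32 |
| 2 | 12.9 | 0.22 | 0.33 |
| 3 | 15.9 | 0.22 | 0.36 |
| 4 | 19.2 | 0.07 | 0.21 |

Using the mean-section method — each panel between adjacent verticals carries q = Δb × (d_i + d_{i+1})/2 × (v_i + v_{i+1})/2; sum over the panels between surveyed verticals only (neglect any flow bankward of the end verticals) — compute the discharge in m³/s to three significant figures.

0.993 m³/s

Panel 1-2: Δb = 12.9 m, d̄ = (0.08+0.22)/2 = 0.15, v̄ = (0.32+0.33)/2 = 0.325 → q = 12.9×0.15×0.325 = 0.6289 m³/s
Panel 2-3: Δb = 3 m, d̄ = (0.22+0.22)/2 = 0.22, v̄ = (0.33+0.36)/2 = 0.345 → q = 3×0.22×0.345 = 0.2277 m³/s
Panel 3-4: Δb = 3.3 m, d̄ = (0.22+0.07)/2 = 0.145, v̄ = (0.36+0.21)/2 = 0.285 → q = 3.3×0.145×0.285 = 0.1364 m³/s
Q = Σ q = 0.9929 m³/s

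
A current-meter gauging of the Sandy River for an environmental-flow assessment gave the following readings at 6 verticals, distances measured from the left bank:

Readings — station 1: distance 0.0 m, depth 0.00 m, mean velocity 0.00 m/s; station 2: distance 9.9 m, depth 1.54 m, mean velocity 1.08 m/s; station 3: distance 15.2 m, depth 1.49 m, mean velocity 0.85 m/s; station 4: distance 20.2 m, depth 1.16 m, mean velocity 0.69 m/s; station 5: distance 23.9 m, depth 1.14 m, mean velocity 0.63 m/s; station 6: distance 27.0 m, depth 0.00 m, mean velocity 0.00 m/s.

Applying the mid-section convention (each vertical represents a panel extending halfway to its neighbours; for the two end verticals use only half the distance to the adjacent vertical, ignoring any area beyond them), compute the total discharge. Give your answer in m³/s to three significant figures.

25.1 m³/s

w_2 = (15.2 − 0.0)/2 = 7.6 m; q_2 = 1.08 × 1.54 × 7.6 = 12.64 m³/s
w_3 = (20.2 − 9.9)/2 = 5.15 m; q_3 = 0.85 × 1.49 × 5.15 = 6.522 m³/s
w_4 = (23.9 − 15.2)/2 = 4.35 m; q_4 = 0.69 × 1.16 × 4.35 = 3.482 m³/s
w_5 = (27.0 − 20.2)/2 = 3.4 m; q_5 = 0.63 × 1.14 × 3.4 = 2.442 m³/s
Stations 1, 6 contribute zero (depth or velocity is 0).
Q = Σ qᵢ = 25.09 m³/s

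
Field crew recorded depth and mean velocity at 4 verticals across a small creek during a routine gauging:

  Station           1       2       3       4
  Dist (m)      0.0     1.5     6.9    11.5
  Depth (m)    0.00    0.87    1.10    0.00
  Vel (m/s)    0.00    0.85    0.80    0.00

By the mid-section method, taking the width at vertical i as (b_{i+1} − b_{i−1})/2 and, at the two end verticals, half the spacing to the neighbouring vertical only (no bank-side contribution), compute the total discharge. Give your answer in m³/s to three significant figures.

6.95 m³/s

w_2 = (6.9 − 0.0)/2 = 3.45 m; q_2 = 0.85 × 0.87 × 3.45 = 2.551 m³/s
w_3 = (11.5 − 1.5)/2 = 5 m; q_3 = 0.80 × 1.10 × 5 = 4.400 m³/s
Stations 1, 4 contribute zero (depth or velocity is 0).
Q = Σ qᵢ = 6.951 m³/s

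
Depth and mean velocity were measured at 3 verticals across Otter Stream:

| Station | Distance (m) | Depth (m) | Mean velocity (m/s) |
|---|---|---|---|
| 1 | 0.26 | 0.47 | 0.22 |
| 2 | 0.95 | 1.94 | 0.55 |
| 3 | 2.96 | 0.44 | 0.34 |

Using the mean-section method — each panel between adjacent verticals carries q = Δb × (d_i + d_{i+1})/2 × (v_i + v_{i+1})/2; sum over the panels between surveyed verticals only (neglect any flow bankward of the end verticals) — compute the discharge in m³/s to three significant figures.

Panel 1-2: Δb = 0.69 m, d̄ = (0.47+1.94)/2 = 1.205, v̄ = (0.22+0.55)/2 = 0.385 → q = 0.69×1.205×0.385 = 0.3201 m³/s
Panel 2-3: Δb = 2.01 m, d̄ = (1.94+0.44)/2 = 1.19, v̄ = (0.55+0.34)/2 = 0.445 → q = 2.01×1.19×0.445 = 1.064 m³/s
Q = Σ q = 1.385 m³/s

1.38 m³/s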